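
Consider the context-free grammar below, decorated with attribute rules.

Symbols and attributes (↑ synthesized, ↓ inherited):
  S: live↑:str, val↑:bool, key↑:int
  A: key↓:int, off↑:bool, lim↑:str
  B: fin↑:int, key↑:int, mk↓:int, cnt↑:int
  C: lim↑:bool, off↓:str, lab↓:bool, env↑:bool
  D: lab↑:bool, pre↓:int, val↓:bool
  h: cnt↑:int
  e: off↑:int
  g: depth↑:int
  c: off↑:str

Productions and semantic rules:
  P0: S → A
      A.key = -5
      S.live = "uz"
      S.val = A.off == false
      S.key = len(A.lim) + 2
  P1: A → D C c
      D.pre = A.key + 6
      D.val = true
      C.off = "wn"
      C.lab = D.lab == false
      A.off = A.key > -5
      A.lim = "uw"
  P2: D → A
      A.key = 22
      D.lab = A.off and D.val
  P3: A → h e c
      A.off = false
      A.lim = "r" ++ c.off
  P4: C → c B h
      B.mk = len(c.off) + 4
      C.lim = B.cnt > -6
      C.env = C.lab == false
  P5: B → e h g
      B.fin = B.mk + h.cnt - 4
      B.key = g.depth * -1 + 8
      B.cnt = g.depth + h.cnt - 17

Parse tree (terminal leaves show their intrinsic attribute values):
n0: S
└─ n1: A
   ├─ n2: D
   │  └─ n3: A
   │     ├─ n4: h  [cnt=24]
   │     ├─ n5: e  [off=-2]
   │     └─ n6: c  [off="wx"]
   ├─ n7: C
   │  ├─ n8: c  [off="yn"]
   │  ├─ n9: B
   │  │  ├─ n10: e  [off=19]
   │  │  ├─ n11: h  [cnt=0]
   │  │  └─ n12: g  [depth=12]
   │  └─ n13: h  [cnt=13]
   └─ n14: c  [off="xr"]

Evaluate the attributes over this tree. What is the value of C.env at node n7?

1. n1.key = -5  [-5]
2. n2.pre = 1  [A.key + 6]
3. n2.val = true  [true]
4. n3.key = 22  [22]
5. n4.cnt = 24  [terminal]
6. n5.off = -2  [terminal]
7. n6.off = "wx"  [terminal]
8. n3.off = false  [false]
9. n3.lim = "rwx"  ["r" ++ c.off]
10. n2.lab = false  [A.off and D.val]
11. n7.off = "wn"  ["wn"]
12. n7.lab = true  [D.lab == false]
13. n8.off = "yn"  [terminal]
14. n9.mk = 6  [len(c.off) + 4]
15. n10.off = 19  [terminal]
16. n11.cnt = 0  [terminal]
17. n12.depth = 12  [terminal]
18. n9.fin = 2  [B.mk + h.cnt - 4]
19. n9.key = -4  [g.depth * -1 + 8]
20. n9.cnt = -5  [g.depth + h.cnt - 17]
21. n13.cnt = 13  [terminal]
22. n7.lim = true  [B.cnt > -6]
23. n7.env = false  [C.lab == false]
24. n14.off = "xr"  [terminal]
25. n1.off = false  [A.key > -5]
26. n1.lim = "uw"  ["uw"]
27. n0.live = "uz"  ["uz"]
28. n0.val = true  [A.off == false]
29. n0.key = 4  [len(A.lim) + 2]

false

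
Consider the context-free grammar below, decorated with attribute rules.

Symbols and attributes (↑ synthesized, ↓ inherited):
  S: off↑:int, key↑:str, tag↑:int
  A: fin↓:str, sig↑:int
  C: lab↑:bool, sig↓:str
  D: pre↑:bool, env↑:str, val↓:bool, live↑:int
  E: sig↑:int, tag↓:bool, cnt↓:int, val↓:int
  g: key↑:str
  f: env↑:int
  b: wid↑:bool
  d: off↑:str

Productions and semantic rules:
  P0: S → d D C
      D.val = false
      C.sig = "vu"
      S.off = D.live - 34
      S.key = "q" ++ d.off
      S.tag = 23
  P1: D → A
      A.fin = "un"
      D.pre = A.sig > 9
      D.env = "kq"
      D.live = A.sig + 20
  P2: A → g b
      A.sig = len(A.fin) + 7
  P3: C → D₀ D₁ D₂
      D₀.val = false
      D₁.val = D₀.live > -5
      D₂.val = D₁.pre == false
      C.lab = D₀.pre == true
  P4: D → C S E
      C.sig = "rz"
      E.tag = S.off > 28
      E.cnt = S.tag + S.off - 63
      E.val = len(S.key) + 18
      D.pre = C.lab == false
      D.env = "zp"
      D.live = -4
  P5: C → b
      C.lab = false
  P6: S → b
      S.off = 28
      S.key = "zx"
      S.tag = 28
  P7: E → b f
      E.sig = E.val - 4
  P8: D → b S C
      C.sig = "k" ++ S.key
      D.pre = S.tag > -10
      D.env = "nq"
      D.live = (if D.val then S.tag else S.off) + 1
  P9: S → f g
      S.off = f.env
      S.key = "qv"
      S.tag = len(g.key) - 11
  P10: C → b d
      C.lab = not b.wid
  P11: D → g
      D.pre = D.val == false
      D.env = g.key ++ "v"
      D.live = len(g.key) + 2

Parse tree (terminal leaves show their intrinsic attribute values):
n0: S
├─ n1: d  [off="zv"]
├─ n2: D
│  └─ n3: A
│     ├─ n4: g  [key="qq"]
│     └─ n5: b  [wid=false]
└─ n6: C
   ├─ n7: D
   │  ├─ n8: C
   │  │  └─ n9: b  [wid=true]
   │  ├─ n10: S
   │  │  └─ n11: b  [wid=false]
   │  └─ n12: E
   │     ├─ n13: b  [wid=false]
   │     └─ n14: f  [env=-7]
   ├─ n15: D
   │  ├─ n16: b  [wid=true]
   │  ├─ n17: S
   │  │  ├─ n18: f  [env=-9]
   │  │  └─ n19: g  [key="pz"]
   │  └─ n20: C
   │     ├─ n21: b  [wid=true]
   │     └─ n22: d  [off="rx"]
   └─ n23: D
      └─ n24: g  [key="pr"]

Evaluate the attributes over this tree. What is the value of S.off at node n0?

-5

1. n1.off = "zv"  [terminal]
2. n2.val = false  [false]
3. n3.fin = "un"  ["un"]
4. n4.key = "qq"  [terminal]
5. n5.wid = false  [terminal]
6. n3.sig = 9  [len(A.fin) + 7]
7. n2.pre = false  [A.sig > 9]
8. n2.env = "kq"  ["kq"]
9. n2.live = 29  [A.sig + 20]
10. n6.sig = "vu"  ["vu"]
11. n7.val = false  [false]
12. n8.sig = "rz"  ["rz"]
13. n9.wid = true  [terminal]
14. n8.lab = false  [false]
15. n11.wid = false  [terminal]
16. n10.off = 28  [28]
17. n10.key = "zx"  ["zx"]
18. n10.tag = 28  [28]
19. n12.tag = false  [S.off > 28]
20. n12.cnt = -7  [S.tag + S.off - 63]
21. n12.val = 20  [len(S.key) + 18]
22. n13.wid = false  [terminal]
23. n14.env = -7  [terminal]
24. n12.sig = 16  [E.val - 4]
25. n7.pre = true  [C.lab == false]
26. n7.env = "zp"  ["zp"]
27. n7.live = -4  [-4]
28. n15.val = true  [D₀.live > -5]
29. n16.wid = true  [terminal]
30. n18.env = -9  [terminal]
31. n19.key = "pz"  [terminal]
32. n17.off = -9  [f.env]
33. n17.key = "qv"  ["qv"]
34. n17.tag = -9  [len(g.key) - 11]
35. n20.sig = "kqv"  ["k" ++ S.key]
36. n21.wid = true  [terminal]
37. n22.off = "rx"  [terminal]
38. n20.lab = false  [not b.wid]
39. n15.pre = true  [S.tag > -10]
40. n15.env = "nq"  ["nq"]
41. n15.live = -8  [(if D.val then S.tag else S.off) + 1]
42. n23.val = false  [D₁.pre == false]
43. n24.key = "pr"  [terminal]
44. n23.pre = true  [D.val == false]
45. n23.env = "prv"  [g.key ++ "v"]
46. n23.live = 4  [len(g.key) + 2]
47. n6.lab = true  [D₀.pre == true]
48. n0.off = -5  [D.live - 34]
49. n0.key = "qzv"  ["q" ++ d.off]
50. n0.tag = 23  [23]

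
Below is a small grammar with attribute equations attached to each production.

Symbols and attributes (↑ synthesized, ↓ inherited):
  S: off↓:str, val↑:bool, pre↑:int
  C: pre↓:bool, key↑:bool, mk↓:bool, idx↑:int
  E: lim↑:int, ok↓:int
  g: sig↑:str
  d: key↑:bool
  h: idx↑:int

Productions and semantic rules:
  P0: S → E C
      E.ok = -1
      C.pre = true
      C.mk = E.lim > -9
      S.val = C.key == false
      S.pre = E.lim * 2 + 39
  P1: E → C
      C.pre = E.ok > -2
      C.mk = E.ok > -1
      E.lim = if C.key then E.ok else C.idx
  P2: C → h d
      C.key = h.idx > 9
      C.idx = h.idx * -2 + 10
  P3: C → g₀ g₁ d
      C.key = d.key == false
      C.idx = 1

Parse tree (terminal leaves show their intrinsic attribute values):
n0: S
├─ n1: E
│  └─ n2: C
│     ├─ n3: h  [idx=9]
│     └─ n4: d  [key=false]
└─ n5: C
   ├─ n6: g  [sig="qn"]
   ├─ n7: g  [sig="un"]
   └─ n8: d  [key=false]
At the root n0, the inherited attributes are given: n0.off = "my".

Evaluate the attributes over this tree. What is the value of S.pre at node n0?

1. n0.off = "my"  [given at root]
2. n1.ok = -1  [-1]
3. n2.pre = true  [E.ok > -2]
4. n2.mk = false  [E.ok > -1]
5. n3.idx = 9  [terminal]
6. n4.key = false  [terminal]
7. n2.key = false  [h.idx > 9]
8. n2.idx = -8  [h.idx * -2 + 10]
9. n1.lim = -8  [if C.key then E.ok else C.idx]
10. n5.pre = true  [true]
11. n5.mk = true  [E.lim > -9]
12. n6.sig = "qn"  [terminal]
13. n7.sig = "un"  [terminal]
14. n8.key = false  [terminal]
15. n5.key = true  [d.key == false]
16. n5.idx = 1  [1]
17. n0.val = false  [C.key == false]
18. n0.pre = 23  [E.lim * 2 + 39]

23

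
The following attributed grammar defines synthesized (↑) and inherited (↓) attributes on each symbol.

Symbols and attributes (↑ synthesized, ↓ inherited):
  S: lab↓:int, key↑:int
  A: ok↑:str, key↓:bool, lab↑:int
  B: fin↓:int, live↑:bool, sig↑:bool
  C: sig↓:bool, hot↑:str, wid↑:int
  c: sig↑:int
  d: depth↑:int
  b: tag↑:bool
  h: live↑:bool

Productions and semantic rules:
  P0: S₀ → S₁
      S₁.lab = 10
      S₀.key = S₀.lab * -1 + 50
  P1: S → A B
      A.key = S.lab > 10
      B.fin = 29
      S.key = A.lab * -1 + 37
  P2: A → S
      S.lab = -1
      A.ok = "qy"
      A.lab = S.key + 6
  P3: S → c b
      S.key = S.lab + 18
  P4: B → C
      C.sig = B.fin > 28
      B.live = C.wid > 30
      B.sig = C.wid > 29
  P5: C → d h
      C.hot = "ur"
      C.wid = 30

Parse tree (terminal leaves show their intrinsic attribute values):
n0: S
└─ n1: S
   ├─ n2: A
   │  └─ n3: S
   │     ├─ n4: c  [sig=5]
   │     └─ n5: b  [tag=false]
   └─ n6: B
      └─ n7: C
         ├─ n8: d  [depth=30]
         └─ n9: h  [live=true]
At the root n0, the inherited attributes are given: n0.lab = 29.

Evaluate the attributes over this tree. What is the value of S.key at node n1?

14

1. n0.lab = 29  [given at root]
2. n1.lab = 10  [10]
3. n2.key = false  [S.lab > 10]
4. n3.lab = -1  [-1]
5. n4.sig = 5  [terminal]
6. n5.tag = false  [terminal]
7. n3.key = 17  [S.lab + 18]
8. n2.ok = "qy"  ["qy"]
9. n2.lab = 23  [S.key + 6]
10. n6.fin = 29  [29]
11. n7.sig = true  [B.fin > 28]
12. n8.depth = 30  [terminal]
13. n9.live = true  [terminal]
14. n7.hot = "ur"  ["ur"]
15. n7.wid = 30  [30]
16. n6.live = false  [C.wid > 30]
17. n6.sig = true  [C.wid > 29]
18. n1.key = 14  [A.lab * -1 + 37]
19. n0.key = 21  [S₀.lab * -1 + 50]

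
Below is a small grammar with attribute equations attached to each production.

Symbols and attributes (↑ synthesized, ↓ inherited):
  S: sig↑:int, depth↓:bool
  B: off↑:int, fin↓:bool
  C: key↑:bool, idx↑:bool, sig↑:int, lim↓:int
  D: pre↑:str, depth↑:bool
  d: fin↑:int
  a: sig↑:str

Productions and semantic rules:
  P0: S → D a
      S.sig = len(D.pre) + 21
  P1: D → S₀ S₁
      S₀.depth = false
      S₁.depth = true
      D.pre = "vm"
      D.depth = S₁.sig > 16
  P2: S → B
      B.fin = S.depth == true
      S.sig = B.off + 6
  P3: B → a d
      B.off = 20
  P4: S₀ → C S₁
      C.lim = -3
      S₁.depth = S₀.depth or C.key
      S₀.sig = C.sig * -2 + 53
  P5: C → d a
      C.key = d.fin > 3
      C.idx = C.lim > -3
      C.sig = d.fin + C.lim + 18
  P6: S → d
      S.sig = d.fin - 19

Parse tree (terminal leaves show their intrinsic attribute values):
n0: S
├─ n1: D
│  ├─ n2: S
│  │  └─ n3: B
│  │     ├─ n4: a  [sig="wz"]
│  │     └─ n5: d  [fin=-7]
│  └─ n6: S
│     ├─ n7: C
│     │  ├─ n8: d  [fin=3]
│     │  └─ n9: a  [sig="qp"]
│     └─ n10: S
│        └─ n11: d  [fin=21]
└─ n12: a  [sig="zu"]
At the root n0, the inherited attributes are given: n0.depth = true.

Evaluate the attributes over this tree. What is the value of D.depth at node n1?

true

1. n0.depth = true  [given at root]
2. n2.depth = false  [false]
3. n3.fin = false  [S.depth == true]
4. n4.sig = "wz"  [terminal]
5. n5.fin = -7  [terminal]
6. n3.off = 20  [20]
7. n2.sig = 26  [B.off + 6]
8. n6.depth = true  [true]
9. n7.lim = -3  [-3]
10. n8.fin = 3  [terminal]
11. n9.sig = "qp"  [terminal]
12. n7.key = false  [d.fin > 3]
13. n7.idx = false  [C.lim > -3]
14. n7.sig = 18  [d.fin + C.lim + 18]
15. n10.depth = true  [S₀.depth or C.key]
16. n11.fin = 21  [terminal]
17. n10.sig = 2  [d.fin - 19]
18. n6.sig = 17  [C.sig * -2 + 53]
19. n1.pre = "vm"  ["vm"]
20. n1.depth = true  [S₁.sig > 16]
21. n12.sig = "zu"  [terminal]
22. n0.sig = 23  [len(D.pre) + 21]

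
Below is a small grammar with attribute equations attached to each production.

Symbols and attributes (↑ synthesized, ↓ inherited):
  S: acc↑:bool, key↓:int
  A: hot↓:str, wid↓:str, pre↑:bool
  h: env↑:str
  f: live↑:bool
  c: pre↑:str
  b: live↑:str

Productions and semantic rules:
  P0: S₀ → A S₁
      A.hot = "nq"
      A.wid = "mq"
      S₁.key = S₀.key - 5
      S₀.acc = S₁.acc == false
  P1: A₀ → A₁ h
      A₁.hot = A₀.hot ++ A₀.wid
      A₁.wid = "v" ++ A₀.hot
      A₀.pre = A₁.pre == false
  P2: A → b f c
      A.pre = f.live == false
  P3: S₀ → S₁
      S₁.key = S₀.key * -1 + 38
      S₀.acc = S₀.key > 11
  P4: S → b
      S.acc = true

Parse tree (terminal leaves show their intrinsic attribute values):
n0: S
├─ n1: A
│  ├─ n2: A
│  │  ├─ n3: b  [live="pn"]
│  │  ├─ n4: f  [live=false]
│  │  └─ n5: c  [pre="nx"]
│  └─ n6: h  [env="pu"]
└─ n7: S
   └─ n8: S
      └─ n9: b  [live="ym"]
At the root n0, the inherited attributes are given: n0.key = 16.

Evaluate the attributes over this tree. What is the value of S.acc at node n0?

1. n0.key = 16  [given at root]
2. n1.hot = "nq"  ["nq"]
3. n1.wid = "mq"  ["mq"]
4. n2.hot = "nqmq"  [A₀.hot ++ A₀.wid]
5. n2.wid = "vnq"  ["v" ++ A₀.hot]
6. n3.live = "pn"  [terminal]
7. n4.live = false  [terminal]
8. n5.pre = "nx"  [terminal]
9. n2.pre = true  [f.live == false]
10. n6.env = "pu"  [terminal]
11. n1.pre = false  [A₁.pre == false]
12. n7.key = 11  [S₀.key - 5]
13. n8.key = 27  [S₀.key * -1 + 38]
14. n9.live = "ym"  [terminal]
15. n8.acc = true  [true]
16. n7.acc = false  [S₀.key > 11]
17. n0.acc = true  [S₁.acc == false]

true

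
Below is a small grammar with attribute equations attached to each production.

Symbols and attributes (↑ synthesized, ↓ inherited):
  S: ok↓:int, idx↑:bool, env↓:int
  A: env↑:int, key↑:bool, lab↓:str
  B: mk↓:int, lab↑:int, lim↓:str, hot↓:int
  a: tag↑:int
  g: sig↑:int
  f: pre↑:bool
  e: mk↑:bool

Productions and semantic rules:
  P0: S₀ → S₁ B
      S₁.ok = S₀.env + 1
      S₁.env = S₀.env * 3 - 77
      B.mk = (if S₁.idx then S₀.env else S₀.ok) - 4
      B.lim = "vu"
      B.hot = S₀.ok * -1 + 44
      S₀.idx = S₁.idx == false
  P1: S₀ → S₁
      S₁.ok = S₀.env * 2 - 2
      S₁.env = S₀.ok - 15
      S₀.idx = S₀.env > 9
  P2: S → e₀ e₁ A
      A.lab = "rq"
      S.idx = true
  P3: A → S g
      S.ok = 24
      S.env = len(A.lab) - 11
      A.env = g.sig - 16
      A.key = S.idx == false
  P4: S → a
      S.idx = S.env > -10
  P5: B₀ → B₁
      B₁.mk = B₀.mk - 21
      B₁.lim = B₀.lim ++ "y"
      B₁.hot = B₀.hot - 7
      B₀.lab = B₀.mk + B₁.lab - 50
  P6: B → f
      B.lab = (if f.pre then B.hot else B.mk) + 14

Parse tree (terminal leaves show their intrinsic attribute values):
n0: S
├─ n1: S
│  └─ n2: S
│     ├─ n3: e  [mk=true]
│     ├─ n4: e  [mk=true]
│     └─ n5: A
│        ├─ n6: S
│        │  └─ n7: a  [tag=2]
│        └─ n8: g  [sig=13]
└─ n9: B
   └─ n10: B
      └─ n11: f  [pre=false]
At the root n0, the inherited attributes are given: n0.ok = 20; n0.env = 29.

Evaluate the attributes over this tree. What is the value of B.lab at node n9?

1. n0.ok = 20  [given at root]
2. n0.env = 29  [given at root]
3. n1.ok = 30  [S₀.env + 1]
4. n1.env = 10  [S₀.env * 3 - 77]
5. n2.ok = 18  [S₀.env * 2 - 2]
6. n2.env = 15  [S₀.ok - 15]
7. n3.mk = true  [terminal]
8. n4.mk = true  [terminal]
9. n5.lab = "rq"  ["rq"]
10. n6.ok = 24  [24]
11. n6.env = -9  [len(A.lab) - 11]
12. n7.tag = 2  [terminal]
13. n6.idx = true  [S.env > -10]
14. n8.sig = 13  [terminal]
15. n5.env = -3  [g.sig - 16]
16. n5.key = false  [S.idx == false]
17. n2.idx = true  [true]
18. n1.idx = true  [S₀.env > 9]
19. n9.mk = 25  [(if S₁.idx then S₀.env else S₀.ok) - 4]
20. n9.lim = "vu"  ["vu"]
21. n9.hot = 24  [S₀.ok * -1 + 44]
22. n10.mk = 4  [B₀.mk - 21]
23. n10.lim = "vuy"  [B₀.lim ++ "y"]
24. n10.hot = 17  [B₀.hot - 7]
25. n11.pre = false  [terminal]
26. n10.lab = 18  [(if f.pre then B.hot else B.mk) + 14]
27. n9.lab = -7  [B₀.mk + B₁.lab - 50]
28. n0.idx = false  [S₁.idx == false]

-7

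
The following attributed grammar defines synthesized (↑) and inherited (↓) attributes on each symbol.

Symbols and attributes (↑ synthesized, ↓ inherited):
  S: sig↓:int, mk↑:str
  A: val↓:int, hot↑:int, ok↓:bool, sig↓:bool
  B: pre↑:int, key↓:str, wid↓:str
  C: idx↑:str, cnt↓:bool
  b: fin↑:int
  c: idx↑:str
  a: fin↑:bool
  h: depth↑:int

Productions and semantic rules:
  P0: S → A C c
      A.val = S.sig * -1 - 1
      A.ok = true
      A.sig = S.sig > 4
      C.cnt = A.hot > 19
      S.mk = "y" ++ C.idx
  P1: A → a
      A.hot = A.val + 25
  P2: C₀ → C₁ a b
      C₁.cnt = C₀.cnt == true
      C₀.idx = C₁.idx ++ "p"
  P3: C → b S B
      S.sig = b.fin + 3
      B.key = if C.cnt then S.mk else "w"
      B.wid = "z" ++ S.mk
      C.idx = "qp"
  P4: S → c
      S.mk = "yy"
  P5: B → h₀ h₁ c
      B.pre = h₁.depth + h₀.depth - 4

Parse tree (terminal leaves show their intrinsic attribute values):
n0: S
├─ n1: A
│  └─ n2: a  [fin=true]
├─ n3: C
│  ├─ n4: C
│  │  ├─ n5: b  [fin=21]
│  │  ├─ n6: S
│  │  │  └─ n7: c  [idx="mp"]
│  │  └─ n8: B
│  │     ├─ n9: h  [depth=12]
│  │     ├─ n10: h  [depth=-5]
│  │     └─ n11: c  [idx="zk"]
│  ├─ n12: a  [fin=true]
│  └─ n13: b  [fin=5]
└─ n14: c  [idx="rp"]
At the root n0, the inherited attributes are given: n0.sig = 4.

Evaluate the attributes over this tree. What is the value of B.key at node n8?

1. n0.sig = 4  [given at root]
2. n1.val = -5  [S.sig * -1 - 1]
3. n1.ok = true  [true]
4. n1.sig = false  [S.sig > 4]
5. n2.fin = true  [terminal]
6. n1.hot = 20  [A.val + 25]
7. n3.cnt = true  [A.hot > 19]
8. n4.cnt = true  [C₀.cnt == true]
9. n5.fin = 21  [terminal]
10. n6.sig = 24  [b.fin + 3]
11. n7.idx = "mp"  [terminal]
12. n6.mk = "yy"  ["yy"]
13. n8.key = "yy"  [if C.cnt then S.mk else "w"]
14. n8.wid = "zyy"  ["z" ++ S.mk]
15. n9.depth = 12  [terminal]
16. n10.depth = -5  [terminal]
17. n11.idx = "zk"  [terminal]
18. n8.pre = 3  [h₁.depth + h₀.depth - 4]
19. n4.idx = "qp"  ["qp"]
20. n12.fin = true  [terminal]
21. n13.fin = 5  [terminal]
22. n3.idx = "qpp"  [C₁.idx ++ "p"]
23. n14.idx = "rp"  [terminal]
24. n0.mk = "yqpp"  ["y" ++ C.idx]

"yy"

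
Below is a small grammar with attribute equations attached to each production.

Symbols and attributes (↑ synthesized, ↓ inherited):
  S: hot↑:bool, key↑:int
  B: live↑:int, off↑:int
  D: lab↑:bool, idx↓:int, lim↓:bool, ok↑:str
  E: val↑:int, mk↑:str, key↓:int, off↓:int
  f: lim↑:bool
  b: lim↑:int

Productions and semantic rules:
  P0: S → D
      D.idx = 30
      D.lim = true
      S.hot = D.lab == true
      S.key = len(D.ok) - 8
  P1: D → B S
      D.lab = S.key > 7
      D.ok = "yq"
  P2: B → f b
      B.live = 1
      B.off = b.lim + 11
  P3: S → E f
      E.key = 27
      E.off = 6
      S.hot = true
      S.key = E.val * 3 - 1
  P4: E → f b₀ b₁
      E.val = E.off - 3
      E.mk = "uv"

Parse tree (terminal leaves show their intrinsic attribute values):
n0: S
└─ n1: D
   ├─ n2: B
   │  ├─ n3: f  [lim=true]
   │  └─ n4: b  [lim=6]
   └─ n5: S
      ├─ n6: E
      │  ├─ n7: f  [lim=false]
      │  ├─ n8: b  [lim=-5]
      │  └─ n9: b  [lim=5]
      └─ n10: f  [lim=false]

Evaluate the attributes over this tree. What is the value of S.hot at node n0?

1. n1.idx = 30  [30]
2. n1.lim = true  [true]
3. n3.lim = true  [terminal]
4. n4.lim = 6  [terminal]
5. n2.live = 1  [1]
6. n2.off = 17  [b.lim + 11]
7. n6.key = 27  [27]
8. n6.off = 6  [6]
9. n7.lim = false  [terminal]
10. n8.lim = -5  [terminal]
11. n9.lim = 5  [terminal]
12. n6.val = 3  [E.off - 3]
13. n6.mk = "uv"  ["uv"]
14. n10.lim = false  [terminal]
15. n5.hot = true  [true]
16. n5.key = 8  [E.val * 3 - 1]
17. n1.lab = true  [S.key > 7]
18. n1.ok = "yq"  ["yq"]
19. n0.hot = true  [D.lab == true]
20. n0.key = -6  [len(D.ok) - 8]

true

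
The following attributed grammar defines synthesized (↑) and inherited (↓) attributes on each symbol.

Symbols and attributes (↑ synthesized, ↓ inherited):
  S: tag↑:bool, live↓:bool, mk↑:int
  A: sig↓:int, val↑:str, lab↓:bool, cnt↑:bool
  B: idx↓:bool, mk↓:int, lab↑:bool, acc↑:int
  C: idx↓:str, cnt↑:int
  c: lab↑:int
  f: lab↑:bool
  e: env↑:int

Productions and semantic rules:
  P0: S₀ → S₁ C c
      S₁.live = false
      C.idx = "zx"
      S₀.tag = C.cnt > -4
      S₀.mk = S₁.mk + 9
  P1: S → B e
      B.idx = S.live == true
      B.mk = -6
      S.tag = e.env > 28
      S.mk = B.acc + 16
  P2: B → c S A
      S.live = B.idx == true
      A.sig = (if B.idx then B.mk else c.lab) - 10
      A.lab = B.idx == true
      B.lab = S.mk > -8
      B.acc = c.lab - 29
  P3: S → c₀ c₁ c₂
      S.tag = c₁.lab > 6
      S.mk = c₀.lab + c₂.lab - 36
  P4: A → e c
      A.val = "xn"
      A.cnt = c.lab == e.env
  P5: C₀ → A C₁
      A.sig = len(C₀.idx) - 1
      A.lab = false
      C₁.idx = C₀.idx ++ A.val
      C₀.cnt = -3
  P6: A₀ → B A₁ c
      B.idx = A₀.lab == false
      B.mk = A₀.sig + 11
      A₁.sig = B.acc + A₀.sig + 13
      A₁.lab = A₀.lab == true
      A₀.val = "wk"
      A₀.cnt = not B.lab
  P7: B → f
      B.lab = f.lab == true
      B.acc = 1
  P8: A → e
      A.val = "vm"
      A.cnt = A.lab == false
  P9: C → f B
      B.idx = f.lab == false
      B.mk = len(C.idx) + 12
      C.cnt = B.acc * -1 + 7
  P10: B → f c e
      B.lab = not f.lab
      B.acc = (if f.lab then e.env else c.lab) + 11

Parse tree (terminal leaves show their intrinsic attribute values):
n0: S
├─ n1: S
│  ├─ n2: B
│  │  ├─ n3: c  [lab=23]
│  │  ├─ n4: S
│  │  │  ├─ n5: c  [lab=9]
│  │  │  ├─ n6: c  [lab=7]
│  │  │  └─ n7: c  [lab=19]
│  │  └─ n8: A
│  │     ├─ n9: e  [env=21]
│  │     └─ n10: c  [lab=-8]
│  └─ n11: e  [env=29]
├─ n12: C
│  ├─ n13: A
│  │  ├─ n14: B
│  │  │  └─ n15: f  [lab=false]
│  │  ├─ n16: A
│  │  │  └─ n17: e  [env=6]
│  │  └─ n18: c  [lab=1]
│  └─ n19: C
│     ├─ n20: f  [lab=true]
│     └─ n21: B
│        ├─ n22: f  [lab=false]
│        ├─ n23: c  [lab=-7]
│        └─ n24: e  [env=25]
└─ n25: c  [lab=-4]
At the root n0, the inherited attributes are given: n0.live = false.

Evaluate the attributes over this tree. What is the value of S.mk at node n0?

19

1. n0.live = false  [given at root]
2. n1.live = false  [false]
3. n2.idx = false  [S.live == true]
4. n2.mk = -6  [-6]
5. n3.lab = 23  [terminal]
6. n4.live = false  [B.idx == true]
7. n5.lab = 9  [terminal]
8. n6.lab = 7  [terminal]
9. n7.lab = 19  [terminal]
10. n4.tag = true  [c₁.lab > 6]
11. n4.mk = -8  [c₀.lab + c₂.lab - 36]
12. n8.sig = 13  [(if B.idx then B.mk else c.lab) - 10]
13. n8.lab = false  [B.idx == true]
14. n9.env = 21  [terminal]
15. n10.lab = -8  [terminal]
16. n8.val = "xn"  ["xn"]
17. n8.cnt = false  [c.lab == e.env]
18. n2.lab = false  [S.mk > -8]
19. n2.acc = -6  [c.lab - 29]
20. n11.env = 29  [terminal]
21. n1.tag = true  [e.env > 28]
22. n1.mk = 10  [B.acc + 16]
23. n12.idx = "zx"  ["zx"]
24. n13.sig = 1  [len(C₀.idx) - 1]
25. n13.lab = false  [false]
26. n14.idx = true  [A₀.lab == false]
27. n14.mk = 12  [A₀.sig + 11]
28. n15.lab = false  [terminal]
29. n14.lab = false  [f.lab == true]
30. n14.acc = 1  [1]
31. n16.sig = 15  [B.acc + A₀.sig + 13]
32. n16.lab = false  [A₀.lab == true]
33. n17.env = 6  [terminal]
34. n16.val = "vm"  ["vm"]
35. n16.cnt = true  [A.lab == false]
36. n18.lab = 1  [terminal]
37. n13.val = "wk"  ["wk"]
38. n13.cnt = true  [not B.lab]
39. n19.idx = "zxwk"  [C₀.idx ++ A.val]
40. n20.lab = true  [terminal]
41. n21.idx = false  [f.lab == false]
42. n21.mk = 16  [len(C.idx) + 12]
43. n22.lab = false  [terminal]
44. n23.lab = -7  [terminal]
45. n24.env = 25  [terminal]
46. n21.lab = true  [not f.lab]
47. n21.acc = 4  [(if f.lab then e.env else c.lab) + 11]
48. n19.cnt = 3  [B.acc * -1 + 7]
49. n12.cnt = -3  [-3]
50. n25.lab = -4  [terminal]
51. n0.tag = true  [C.cnt > -4]
52. n0.mk = 19  [S₁.mk + 9]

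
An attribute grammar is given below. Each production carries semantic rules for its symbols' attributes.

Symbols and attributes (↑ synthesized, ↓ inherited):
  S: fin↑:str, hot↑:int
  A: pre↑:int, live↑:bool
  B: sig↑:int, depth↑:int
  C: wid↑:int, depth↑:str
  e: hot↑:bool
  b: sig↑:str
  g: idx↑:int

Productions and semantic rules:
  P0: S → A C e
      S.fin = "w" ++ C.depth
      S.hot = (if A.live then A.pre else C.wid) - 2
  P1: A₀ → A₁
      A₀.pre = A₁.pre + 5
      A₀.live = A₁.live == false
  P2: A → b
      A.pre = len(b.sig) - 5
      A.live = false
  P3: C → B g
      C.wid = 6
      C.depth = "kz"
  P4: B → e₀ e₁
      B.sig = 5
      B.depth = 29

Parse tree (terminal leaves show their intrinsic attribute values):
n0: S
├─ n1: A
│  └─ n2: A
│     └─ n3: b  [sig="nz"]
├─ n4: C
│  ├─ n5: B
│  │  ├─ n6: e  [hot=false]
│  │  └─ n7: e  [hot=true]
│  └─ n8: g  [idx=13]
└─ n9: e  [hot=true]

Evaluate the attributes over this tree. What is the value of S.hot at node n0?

0

1. n3.sig = "nz"  [terminal]
2. n2.pre = -3  [len(b.sig) - 5]
3. n2.live = false  [false]
4. n1.pre = 2  [A₁.pre + 5]
5. n1.live = true  [A₁.live == false]
6. n6.hot = false  [terminal]
7. n7.hot = true  [terminal]
8. n5.sig = 5  [5]
9. n5.depth = 29  [29]
10. n8.idx = 13  [terminal]
11. n4.wid = 6  [6]
12. n4.depth = "kz"  ["kz"]
13. n9.hot = true  [terminal]
14. n0.fin = "wkz"  ["w" ++ C.depth]
15. n0.hot = 0  [(if A.live then A.pre else C.wid) - 2]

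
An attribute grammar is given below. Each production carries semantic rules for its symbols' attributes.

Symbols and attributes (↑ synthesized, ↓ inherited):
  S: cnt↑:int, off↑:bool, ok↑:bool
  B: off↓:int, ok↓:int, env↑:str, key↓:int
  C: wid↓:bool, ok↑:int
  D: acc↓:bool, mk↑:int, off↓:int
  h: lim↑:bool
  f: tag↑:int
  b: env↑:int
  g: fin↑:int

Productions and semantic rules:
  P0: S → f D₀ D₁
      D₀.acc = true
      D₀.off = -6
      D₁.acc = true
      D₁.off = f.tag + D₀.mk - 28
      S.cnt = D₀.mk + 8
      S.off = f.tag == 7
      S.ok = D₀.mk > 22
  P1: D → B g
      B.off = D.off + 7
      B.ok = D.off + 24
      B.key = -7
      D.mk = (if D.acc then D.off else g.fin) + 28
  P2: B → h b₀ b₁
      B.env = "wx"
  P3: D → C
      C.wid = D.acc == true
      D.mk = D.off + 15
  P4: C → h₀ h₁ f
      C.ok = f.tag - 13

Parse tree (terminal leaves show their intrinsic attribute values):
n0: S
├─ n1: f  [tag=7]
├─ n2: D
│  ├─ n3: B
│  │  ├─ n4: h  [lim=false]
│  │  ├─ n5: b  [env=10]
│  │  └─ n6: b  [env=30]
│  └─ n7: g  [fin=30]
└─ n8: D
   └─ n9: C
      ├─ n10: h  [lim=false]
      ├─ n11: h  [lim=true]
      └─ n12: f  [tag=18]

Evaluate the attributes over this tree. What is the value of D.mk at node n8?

16

1. n1.tag = 7  [terminal]
2. n2.acc = true  [true]
3. n2.off = -6  [-6]
4. n3.off = 1  [D.off + 7]
5. n3.ok = 18  [D.off + 24]
6. n3.key = -7  [-7]
7. n4.lim = false  [terminal]
8. n5.env = 10  [terminal]
9. n6.env = 30  [terminal]
10. n3.env = "wx"  ["wx"]
11. n7.fin = 30  [terminal]
12. n2.mk = 22  [(if D.acc then D.off else g.fin) + 28]
13. n8.acc = true  [true]
14. n8.off = 1  [f.tag + D₀.mk - 28]
15. n9.wid = true  [D.acc == true]
16. n10.lim = false  [terminal]
17. n11.lim = true  [terminal]
18. n12.tag = 18  [terminal]
19. n9.ok = 5  [f.tag - 13]
20. n8.mk = 16  [D.off + 15]
21. n0.cnt = 30  [D₀.mk + 8]
22. n0.off = true  [f.tag == 7]
23. n0.ok = false  [D₀.mk > 22]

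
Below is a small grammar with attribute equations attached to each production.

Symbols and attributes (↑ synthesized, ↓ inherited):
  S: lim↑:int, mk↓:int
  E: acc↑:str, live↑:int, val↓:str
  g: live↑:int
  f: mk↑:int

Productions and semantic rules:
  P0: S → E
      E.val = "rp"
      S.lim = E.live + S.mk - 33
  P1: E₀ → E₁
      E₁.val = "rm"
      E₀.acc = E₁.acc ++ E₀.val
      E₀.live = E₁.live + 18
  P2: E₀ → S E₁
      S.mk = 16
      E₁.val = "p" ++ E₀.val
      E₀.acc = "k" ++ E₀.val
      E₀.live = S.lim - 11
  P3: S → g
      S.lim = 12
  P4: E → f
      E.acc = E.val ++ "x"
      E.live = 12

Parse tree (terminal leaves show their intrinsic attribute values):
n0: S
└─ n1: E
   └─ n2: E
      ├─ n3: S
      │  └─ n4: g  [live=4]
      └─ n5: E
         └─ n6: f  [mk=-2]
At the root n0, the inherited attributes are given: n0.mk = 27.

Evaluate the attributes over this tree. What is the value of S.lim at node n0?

13

1. n0.mk = 27  [given at root]
2. n1.val = "rp"  ["rp"]
3. n2.val = "rm"  ["rm"]
4. n3.mk = 16  [16]
5. n4.live = 4  [terminal]
6. n3.lim = 12  [12]
7. n5.val = "prm"  ["p" ++ E₀.val]
8. n6.mk = -2  [terminal]
9. n5.acc = "prmx"  [E.val ++ "x"]
10. n5.live = 12  [12]
11. n2.acc = "krm"  ["k" ++ E₀.val]
12. n2.live = 1  [S.lim - 11]
13. n1.acc = "krmrp"  [E₁.acc ++ E₀.val]
14. n1.live = 19  [E₁.live + 18]
15. n0.lim = 13  [E.live + S.mk - 33]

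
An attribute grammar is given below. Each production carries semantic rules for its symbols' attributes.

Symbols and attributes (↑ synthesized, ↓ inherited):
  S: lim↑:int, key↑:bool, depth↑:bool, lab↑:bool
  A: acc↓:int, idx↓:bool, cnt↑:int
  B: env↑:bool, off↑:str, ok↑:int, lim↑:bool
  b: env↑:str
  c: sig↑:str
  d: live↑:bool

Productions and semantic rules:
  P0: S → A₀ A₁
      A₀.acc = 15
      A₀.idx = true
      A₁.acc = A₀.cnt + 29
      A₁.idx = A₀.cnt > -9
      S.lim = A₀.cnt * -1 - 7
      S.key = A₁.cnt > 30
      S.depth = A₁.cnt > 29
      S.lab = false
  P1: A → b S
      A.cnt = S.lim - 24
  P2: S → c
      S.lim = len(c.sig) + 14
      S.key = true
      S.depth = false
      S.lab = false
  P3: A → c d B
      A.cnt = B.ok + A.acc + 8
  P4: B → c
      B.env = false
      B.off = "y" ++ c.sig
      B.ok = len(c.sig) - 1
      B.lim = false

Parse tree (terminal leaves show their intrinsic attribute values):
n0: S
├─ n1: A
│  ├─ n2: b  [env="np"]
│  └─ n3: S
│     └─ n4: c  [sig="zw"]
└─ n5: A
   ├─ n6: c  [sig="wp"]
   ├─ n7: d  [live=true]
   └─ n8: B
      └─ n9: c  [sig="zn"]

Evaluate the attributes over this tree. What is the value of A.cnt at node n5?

30

1. n1.acc = 15  [15]
2. n1.idx = true  [true]
3. n2.env = "np"  [terminal]
4. n4.sig = "zw"  [terminal]
5. n3.lim = 16  [len(c.sig) + 14]
6. n3.key = true  [true]
7. n3.depth = false  [false]
8. n3.lab = false  [false]
9. n1.cnt = -8  [S.lim - 24]
10. n5.acc = 21  [A₀.cnt + 29]
11. n5.idx = true  [A₀.cnt > -9]
12. n6.sig = "wp"  [terminal]
13. n7.live = true  [terminal]
14. n9.sig = "zn"  [terminal]
15. n8.env = false  [false]
16. n8.off = "yzn"  ["y" ++ c.sig]
17. n8.ok = 1  [len(c.sig) - 1]
18. n8.lim = false  [false]
19. n5.cnt = 30  [B.ok + A.acc + 8]
20. n0.lim = 1  [A₀.cnt * -1 - 7]
21. n0.key = false  [A₁.cnt > 30]
22. n0.depth = true  [A₁.cnt > 29]
23. n0.lab = false  [false]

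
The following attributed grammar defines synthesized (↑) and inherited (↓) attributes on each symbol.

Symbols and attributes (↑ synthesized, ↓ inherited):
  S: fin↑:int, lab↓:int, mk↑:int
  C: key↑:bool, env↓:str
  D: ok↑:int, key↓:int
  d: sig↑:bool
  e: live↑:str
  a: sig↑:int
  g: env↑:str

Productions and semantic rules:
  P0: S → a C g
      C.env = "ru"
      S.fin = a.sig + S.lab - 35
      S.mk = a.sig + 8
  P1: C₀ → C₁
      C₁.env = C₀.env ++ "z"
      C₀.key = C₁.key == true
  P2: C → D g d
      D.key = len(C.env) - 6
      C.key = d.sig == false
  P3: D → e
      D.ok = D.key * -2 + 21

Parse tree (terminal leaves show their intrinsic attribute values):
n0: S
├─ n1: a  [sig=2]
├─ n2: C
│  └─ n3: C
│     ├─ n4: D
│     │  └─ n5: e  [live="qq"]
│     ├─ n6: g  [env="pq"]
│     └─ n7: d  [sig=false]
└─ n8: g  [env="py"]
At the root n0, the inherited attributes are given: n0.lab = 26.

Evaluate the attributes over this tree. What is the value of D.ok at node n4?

27

1. n0.lab = 26  [given at root]
2. n1.sig = 2  [terminal]
3. n2.env = "ru"  ["ru"]
4. n3.env = "ruz"  [C₀.env ++ "z"]
5. n4.key = -3  [len(C.env) - 6]
6. n5.live = "qq"  [terminal]
7. n4.ok = 27  [D.key * -2 + 21]
8. n6.env = "pq"  [terminal]
9. n7.sig = false  [terminal]
10. n3.key = true  [d.sig == false]
11. n2.key = true  [C₁.key == true]
12. n8.env = "py"  [terminal]
13. n0.fin = -7  [a.sig + S.lab - 35]
14. n0.mk = 10  [a.sig + 8]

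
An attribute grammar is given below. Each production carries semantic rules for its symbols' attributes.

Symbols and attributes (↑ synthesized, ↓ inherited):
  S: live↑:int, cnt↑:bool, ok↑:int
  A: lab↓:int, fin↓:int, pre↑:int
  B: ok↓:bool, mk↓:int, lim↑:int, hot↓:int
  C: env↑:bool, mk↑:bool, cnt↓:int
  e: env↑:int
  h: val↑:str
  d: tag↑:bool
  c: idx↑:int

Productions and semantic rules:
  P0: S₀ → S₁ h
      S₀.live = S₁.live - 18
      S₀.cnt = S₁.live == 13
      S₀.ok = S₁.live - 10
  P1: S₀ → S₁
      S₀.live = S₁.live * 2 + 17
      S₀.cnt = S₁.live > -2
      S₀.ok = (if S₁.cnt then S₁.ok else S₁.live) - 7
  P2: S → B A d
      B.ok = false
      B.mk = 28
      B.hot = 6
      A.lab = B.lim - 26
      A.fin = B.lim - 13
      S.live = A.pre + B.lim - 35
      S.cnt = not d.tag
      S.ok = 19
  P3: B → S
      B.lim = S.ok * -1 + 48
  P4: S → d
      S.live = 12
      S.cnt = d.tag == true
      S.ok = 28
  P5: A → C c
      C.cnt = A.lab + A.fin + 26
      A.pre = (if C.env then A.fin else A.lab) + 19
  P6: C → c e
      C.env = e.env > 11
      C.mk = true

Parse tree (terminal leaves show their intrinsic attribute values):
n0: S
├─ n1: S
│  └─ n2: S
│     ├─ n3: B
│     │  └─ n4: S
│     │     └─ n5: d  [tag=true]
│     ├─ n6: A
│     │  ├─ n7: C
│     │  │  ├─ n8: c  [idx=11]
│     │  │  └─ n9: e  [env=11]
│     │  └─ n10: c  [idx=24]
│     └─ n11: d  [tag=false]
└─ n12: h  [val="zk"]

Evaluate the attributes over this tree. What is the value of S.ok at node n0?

3

1. n3.ok = false  [false]
2. n3.mk = 28  [28]
3. n3.hot = 6  [6]
4. n5.tag = true  [terminal]
5. n4.live = 12  [12]
6. n4.cnt = true  [d.tag == true]
7. n4.ok = 28  [28]
8. n3.lim = 20  [S.ok * -1 + 48]
9. n6.lab = -6  [B.lim - 26]
10. n6.fin = 7  [B.lim - 13]
11. n7.cnt = 27  [A.lab + A.fin + 26]
12. n8.idx = 11  [terminal]
13. n9.env = 11  [terminal]
14. n7.env = false  [e.env > 11]
15. n7.mk = true  [true]
16. n10.idx = 24  [terminal]
17. n6.pre = 13  [(if C.env then A.fin else A.lab) + 19]
18. n11.tag = false  [terminal]
19. n2.live = -2  [A.pre + B.lim - 35]
20. n2.cnt = true  [not d.tag]
21. n2.ok = 19  [19]
22. n1.live = 13  [S₁.live * 2 + 17]
23. n1.cnt = false  [S₁.live > -2]
24. n1.ok = 12  [(if S₁.cnt then S₁.ok else S₁.live) - 7]
25. n12.val = "zk"  [terminal]
26. n0.live = -5  [S₁.live - 18]
27. n0.cnt = true  [S₁.live == 13]
28. n0.ok = 3  [S₁.live - 10]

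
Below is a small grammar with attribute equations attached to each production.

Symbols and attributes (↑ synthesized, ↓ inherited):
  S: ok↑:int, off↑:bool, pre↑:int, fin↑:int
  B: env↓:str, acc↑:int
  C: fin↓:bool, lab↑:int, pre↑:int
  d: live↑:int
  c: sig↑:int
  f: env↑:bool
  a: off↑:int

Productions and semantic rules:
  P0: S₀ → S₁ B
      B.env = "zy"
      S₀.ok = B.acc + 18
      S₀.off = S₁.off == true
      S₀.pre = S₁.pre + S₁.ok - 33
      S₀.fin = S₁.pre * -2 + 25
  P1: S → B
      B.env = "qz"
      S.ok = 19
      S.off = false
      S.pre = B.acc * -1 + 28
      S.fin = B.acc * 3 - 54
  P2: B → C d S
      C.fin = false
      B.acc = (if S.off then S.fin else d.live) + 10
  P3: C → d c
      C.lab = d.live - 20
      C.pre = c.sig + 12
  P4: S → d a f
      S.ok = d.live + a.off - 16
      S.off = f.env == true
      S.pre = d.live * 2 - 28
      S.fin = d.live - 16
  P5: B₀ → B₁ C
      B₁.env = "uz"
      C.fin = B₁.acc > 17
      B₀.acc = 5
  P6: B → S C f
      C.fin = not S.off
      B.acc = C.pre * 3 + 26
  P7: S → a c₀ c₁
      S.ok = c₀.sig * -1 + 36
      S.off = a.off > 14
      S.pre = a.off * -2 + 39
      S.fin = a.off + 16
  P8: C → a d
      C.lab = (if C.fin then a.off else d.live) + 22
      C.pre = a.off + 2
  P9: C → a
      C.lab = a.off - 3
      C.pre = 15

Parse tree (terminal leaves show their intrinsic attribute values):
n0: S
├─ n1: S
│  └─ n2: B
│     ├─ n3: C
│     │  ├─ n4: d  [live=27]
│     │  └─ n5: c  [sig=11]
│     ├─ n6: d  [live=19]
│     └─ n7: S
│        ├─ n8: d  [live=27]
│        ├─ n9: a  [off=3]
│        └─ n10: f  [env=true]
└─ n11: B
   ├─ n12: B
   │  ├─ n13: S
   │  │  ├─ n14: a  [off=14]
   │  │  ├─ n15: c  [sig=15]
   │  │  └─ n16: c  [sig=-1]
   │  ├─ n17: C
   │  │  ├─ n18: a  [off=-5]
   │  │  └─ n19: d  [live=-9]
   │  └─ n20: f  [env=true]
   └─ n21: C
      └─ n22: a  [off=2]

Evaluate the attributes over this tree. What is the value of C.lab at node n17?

17

1. n2.env = "qz"  ["qz"]
2. n3.fin = false  [false]
3. n4.live = 27  [terminal]
4. n5.sig = 11  [terminal]
5. n3.lab = 7  [d.live - 20]
6. n3.pre = 23  [c.sig + 12]
7. n6.live = 19  [terminal]
8. n8.live = 27  [terminal]
9. n9.off = 3  [terminal]
10. n10.env = true  [terminal]
11. n7.ok = 14  [d.live + a.off - 16]
12. n7.off = true  [f.env == true]
13. n7.pre = 26  [d.live * 2 - 28]
14. n7.fin = 11  [d.live - 16]
15. n2.acc = 21  [(if S.off then S.fin else d.live) + 10]
16. n1.ok = 19  [19]
17. n1.off = false  [false]
18. n1.pre = 7  [B.acc * -1 + 28]
19. n1.fin = 9  [B.acc * 3 - 54]
20. n11.env = "zy"  ["zy"]
21. n12.env = "uz"  ["uz"]
22. n14.off = 14  [terminal]
23. n15.sig = 15  [terminal]
24. n16.sig = -1  [terminal]
25. n13.ok = 21  [c₀.sig * -1 + 36]
26. n13.off = false  [a.off > 14]
27. n13.pre = 11  [a.off * -2 + 39]
28. n13.fin = 30  [a.off + 16]
29. n17.fin = true  [not S.off]
30. n18.off = -5  [terminal]
31. n19.live = -9  [terminal]
32. n17.lab = 17  [(if C.fin then a.off else d.live) + 22]
33. n17.pre = -3  [a.off + 2]
34. n20.env = true  [terminal]
35. n12.acc = 17  [C.pre * 3 + 26]
36. n21.fin = false  [B₁.acc > 17]
37. n22.off = 2  [terminal]
38. n21.lab = -1  [a.off - 3]
39. n21.pre = 15  [15]
40. n11.acc = 5  [5]
41. n0.ok = 23  [B.acc + 18]
42. n0.off = false  [S₁.off == true]
43. n0.pre = -7  [S₁.pre + S₁.ok - 33]
44. n0.fin = 11  [S₁.pre * -2 + 25]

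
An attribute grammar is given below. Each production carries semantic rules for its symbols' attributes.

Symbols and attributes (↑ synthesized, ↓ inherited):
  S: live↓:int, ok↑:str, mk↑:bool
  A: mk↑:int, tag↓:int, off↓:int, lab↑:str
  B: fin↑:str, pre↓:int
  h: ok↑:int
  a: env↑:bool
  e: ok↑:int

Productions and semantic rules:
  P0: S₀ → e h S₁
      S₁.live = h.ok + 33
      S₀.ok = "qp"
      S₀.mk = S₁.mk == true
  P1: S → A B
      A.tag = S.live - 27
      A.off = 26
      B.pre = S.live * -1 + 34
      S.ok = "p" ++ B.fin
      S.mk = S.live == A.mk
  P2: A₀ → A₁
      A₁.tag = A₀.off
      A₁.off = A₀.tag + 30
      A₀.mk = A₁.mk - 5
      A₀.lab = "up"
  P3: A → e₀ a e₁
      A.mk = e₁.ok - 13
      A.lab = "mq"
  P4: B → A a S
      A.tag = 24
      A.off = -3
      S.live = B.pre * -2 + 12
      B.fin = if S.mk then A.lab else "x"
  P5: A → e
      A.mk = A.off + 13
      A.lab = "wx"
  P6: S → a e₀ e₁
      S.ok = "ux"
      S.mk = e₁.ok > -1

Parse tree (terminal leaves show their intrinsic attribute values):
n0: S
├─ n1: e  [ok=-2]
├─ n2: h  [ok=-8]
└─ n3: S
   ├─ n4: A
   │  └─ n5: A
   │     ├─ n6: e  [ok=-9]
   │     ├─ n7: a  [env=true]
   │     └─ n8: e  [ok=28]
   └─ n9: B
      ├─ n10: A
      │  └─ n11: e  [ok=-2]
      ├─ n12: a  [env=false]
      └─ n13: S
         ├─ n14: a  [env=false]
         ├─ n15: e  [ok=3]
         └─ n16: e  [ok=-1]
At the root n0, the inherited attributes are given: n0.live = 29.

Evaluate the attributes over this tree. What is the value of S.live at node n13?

-6

1. n0.live = 29  [given at root]
2. n1.ok = -2  [terminal]
3. n2.ok = -8  [terminal]
4. n3.live = 25  [h.ok + 33]
5. n4.tag = -2  [S.live - 27]
6. n4.off = 26  [26]
7. n5.tag = 26  [A₀.off]
8. n5.off = 28  [A₀.tag + 30]
9. n6.ok = -9  [terminal]
10. n7.env = true  [terminal]
11. n8.ok = 28  [terminal]
12. n5.mk = 15  [e₁.ok - 13]
13. n5.lab = "mq"  ["mq"]
14. n4.mk = 10  [A₁.mk - 5]
15. n4.lab = "up"  ["up"]
16. n9.pre = 9  [S.live * -1 + 34]
17. n10.tag = 24  [24]
18. n10.off = -3  [-3]
19. n11.ok = -2  [terminal]
20. n10.mk = 10  [A.off + 13]
21. n10.lab = "wx"  ["wx"]
22. n12.env = false  [terminal]
23. n13.live = -6  [B.pre * -2 + 12]
24. n14.env = false  [terminal]
25. n15.ok = 3  [terminal]
26. n16.ok = -1  [terminal]
27. n13.ok = "ux"  ["ux"]
28. n13.mk = false  [e₁.ok > -1]
29. n9.fin = "x"  [if S.mk then A.lab else "x"]
30. n3.ok = "px"  ["p" ++ B.fin]
31. n3.mk = false  [S.live == A.mk]
32. n0.ok = "qp"  ["qp"]
33. n0.mk = false  [S₁.mk == true]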